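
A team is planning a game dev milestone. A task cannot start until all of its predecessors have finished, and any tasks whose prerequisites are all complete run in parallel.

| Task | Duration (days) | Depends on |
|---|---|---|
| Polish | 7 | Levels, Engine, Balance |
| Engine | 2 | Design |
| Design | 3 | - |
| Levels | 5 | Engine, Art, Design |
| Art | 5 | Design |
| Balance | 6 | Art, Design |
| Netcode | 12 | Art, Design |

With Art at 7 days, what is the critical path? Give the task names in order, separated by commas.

Design, Art, Balance, Polish

As given, the longest chain is Design→Art→Balance→Polish = 3+5+6+7 = 21, so the finish is 21 days.
Art lies on that path, so at 7 days the path becomes 23 days.
No other chain overtakes it, so the finish is 23 days.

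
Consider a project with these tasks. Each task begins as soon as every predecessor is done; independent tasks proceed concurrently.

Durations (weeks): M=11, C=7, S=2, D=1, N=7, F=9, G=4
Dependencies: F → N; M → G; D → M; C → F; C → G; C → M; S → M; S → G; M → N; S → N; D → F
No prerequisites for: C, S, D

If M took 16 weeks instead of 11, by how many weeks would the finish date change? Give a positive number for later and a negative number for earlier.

5

Critical path before the change: C→M→N = 7+11+7 = 25 giving 25 weeks.
Since M is critical, the +5 change carries straight to that chain (now 30 weeks).
The critical path is still C→M→N; finish is now 30 weeks.
Change in finish: 30 − 25 = +5 weeks.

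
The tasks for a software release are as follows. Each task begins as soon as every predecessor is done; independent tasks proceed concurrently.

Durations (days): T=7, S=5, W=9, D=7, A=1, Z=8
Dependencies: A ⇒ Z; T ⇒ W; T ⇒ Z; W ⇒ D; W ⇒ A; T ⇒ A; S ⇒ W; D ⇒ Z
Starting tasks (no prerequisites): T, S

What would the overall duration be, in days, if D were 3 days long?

27

The binding path is T→W→D→Z = 7+9+7+8 = 31; finish at 31 days.
Since D is critical, the -4 change carries straight to that chain (now 27 days).
The critical path is still T→W→D→Z; finish is now 27 days.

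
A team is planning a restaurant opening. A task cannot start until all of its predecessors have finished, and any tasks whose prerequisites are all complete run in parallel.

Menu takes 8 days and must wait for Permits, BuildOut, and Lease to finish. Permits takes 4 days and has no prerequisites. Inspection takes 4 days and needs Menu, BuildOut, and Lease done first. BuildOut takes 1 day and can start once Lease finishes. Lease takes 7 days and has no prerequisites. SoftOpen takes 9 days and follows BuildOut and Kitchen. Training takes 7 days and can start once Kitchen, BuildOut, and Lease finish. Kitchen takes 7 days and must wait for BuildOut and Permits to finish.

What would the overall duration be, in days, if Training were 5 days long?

Actual critical path: Lease→BuildOut→Kitchen→SoftOpen = 7+1+7+9 = 24 ⇒ 24 days.
Training is off the critical path — its longest chain is 22 days, giving 2 of slack.
The critical path is still Lease→BuildOut→Kitchen→SoftOpen; finish is now 24 days.

24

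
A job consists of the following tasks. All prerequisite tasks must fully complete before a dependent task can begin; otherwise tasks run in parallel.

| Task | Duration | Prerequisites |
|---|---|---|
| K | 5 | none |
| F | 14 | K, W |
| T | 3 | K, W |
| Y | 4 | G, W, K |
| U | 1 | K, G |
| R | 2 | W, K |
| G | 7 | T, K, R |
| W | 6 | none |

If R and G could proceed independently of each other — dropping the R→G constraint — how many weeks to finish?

Original critical path: W→T→G→Y = 6+3+7+4 = 20 ⇒ 20 weeks.
Dropping R→G doesn't change G's earliest start (9); another predecessor still binds.
The longest chain is now W→T→G→Y = 6+3+7+4 = 20, so the plan takes 20 weeks.

20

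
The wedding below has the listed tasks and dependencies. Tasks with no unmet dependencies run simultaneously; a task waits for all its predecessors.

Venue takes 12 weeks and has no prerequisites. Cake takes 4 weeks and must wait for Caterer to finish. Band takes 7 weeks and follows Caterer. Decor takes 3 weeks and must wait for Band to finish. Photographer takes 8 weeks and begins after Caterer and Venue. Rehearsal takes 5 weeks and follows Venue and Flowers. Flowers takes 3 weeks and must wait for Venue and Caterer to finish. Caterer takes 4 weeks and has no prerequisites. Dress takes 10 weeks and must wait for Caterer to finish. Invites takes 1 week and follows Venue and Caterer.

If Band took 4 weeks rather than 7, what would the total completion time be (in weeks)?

Critical path before the change: Venue→Flowers→Rehearsal = 12+3+5 = 20 giving 20 weeks.
Band is off the critical path — its longest chain is 14 weeks, giving 6 of slack.
The critical path is still Venue→Flowers→Rehearsal; finish is now 20 weeks.

20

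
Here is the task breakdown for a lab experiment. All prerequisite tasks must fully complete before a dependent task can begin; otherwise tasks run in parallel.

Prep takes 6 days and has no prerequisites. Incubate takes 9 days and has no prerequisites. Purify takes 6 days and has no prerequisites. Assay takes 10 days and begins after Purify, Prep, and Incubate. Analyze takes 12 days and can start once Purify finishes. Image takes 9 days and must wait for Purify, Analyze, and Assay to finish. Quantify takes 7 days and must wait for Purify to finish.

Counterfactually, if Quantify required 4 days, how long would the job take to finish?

28

Actual critical path: Incubate→Assay→Image = 9+10+9 = 28 ⇒ 28 days.
Quantify has 15 days of float (longest path through it is 13).
That remains the longest chain; total 28 days.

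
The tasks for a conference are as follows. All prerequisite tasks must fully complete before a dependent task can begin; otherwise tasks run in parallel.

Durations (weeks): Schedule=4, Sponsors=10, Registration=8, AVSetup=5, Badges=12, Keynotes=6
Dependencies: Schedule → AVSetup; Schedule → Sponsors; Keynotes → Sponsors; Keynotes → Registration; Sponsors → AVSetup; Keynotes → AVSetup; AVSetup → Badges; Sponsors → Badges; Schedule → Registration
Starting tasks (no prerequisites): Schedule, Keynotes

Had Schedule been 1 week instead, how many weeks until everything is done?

33

As given, the longest chain is Keynotes→Sponsors→AVSetup→Badges = 6+10+5+12 = 33, so the finish is 33 weeks.
Schedule has 2 weeks of float (longest path through it is 31).
That remains the longest chain; total 33 weeks.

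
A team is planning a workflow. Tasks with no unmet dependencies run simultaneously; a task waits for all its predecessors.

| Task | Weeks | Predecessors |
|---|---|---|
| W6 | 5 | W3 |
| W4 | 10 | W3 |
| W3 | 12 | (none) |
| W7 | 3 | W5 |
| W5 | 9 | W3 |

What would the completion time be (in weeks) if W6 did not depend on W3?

24

Original critical path: W3→W5→W7 = 12+9+3 = 24 ⇒ 24 weeks.
Without W3→W6, W6's earliest start moves from 12 to 0.
New critical path: W3→W5→W7 = 12+9+3 = 24 ⇒ 24 weeks.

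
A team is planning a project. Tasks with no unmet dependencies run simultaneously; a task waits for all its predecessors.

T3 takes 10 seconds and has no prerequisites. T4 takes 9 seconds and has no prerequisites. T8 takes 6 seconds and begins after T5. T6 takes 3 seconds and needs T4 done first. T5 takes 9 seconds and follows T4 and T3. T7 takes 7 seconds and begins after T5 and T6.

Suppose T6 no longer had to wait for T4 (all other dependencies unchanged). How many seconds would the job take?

26

Original critical path: T3→T5→T7 = 10+9+7 = 26 ⇒ 26 seconds.
Without T4→T6, T6's earliest start moves from 9 to 0.
The longest chain is now T3→T5→T7 = 10+9+7 = 26, so the job takes 26 seconds.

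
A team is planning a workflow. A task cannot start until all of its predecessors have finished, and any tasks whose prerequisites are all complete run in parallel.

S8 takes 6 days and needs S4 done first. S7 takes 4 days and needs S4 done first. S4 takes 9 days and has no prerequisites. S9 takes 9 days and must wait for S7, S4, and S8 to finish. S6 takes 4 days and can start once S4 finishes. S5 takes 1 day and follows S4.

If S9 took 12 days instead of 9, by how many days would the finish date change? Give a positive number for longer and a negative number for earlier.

The binding path is S4→S8→S9 = 9+6+9 = 24; finish at 24 days.
S9 lies on that path, so at 12 days the path becomes 27 days.
No other chain overtakes it, so the finish is 27 days.
Change in finish: 27 − 24 = +3 days.

3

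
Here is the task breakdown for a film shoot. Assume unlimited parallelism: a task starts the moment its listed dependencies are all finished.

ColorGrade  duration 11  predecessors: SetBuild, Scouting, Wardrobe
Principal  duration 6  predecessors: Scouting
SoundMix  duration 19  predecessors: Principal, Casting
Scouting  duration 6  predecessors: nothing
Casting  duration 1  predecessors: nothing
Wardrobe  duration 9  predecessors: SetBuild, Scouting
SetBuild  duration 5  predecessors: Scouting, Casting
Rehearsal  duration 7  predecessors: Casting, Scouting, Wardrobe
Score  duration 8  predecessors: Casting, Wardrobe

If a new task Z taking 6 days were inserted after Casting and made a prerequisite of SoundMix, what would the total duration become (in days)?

31

Originally the plan takes 31 days.
With Z inserted, SoundMix now waits for max(Principal, Casting, Z).
New critical path: Scouting→SetBuild→Wardrobe→ColorGrade = 6+5+9+11 = 31 ⇒ 31 days.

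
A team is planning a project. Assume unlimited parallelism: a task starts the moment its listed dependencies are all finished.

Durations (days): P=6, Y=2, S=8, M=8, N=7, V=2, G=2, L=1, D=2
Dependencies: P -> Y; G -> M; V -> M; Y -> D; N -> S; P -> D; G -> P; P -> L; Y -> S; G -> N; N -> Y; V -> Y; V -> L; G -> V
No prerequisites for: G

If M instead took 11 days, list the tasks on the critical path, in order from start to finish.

G, N, Y, S

As given, the longest chain is G→N→Y→S = 2+7+2+8 = 19, so the finish is 19 days.
The longest path through M is only 12 days, so M has float 7.
The critical path is still G→N→Y→S; finish is now 19 days.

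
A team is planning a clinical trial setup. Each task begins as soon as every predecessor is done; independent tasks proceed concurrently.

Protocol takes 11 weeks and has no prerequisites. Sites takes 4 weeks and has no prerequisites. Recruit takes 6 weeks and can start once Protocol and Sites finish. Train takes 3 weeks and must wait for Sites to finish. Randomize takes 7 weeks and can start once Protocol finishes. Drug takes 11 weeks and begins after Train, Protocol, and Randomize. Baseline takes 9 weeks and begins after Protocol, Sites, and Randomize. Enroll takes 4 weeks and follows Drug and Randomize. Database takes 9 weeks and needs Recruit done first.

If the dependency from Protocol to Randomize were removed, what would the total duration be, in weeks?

26

With the dependency in place, Protocol→Randomize→Drug→Enroll = 11+7+11+4 = 33 sets the finish at 33 weeks.
Without Protocol→Randomize, Randomize's earliest start moves from 11 to 0.
The longest chain is now Protocol→Recruit→Database = 11+6+9 = 26, so the job takes 26 weeks.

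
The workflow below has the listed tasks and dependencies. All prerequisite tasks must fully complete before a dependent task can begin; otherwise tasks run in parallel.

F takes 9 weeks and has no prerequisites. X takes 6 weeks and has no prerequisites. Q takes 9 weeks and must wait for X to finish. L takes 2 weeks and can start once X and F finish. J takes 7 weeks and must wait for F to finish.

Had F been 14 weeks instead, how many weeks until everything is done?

21

Critical path before the change: F→J = 9+7 = 16 giving 16 weeks.
F lies on that path, so at 14 weeks the path becomes 21 weeks.
The critical path is still F→J; finish is now 21 weeks.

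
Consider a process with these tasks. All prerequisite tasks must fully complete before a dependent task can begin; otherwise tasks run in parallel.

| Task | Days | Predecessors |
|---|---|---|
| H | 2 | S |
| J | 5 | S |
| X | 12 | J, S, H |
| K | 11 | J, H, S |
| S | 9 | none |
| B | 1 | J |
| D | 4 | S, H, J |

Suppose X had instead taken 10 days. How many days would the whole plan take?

25

The binding path is S→J→X = 9+5+12 = 26; finish at 26 days.
X lies on that path, so at 10 days the path becomes 24 days.
New critical path: S→J→K = 9+5+11 = 25 ⇒ 25 days.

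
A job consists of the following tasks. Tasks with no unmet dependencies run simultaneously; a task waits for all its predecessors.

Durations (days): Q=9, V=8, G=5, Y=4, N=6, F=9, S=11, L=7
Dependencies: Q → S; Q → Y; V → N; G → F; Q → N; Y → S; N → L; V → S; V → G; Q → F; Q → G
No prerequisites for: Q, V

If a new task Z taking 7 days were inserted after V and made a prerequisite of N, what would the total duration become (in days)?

Originally the job takes 24 days.
With Z inserted, N now waits for max(Q, V, Z).
New critical path: V→Z→N→L = 8+7+6+7 = 28 ⇒ 28 days.

28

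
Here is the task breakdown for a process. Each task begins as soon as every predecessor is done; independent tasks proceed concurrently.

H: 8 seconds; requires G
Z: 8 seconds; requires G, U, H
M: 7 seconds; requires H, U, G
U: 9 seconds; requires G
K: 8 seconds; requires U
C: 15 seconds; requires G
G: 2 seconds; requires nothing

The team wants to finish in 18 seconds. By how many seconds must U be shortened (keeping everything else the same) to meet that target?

Current finish: 19 seconds; target: 18.
U is on every critical path, so each second cut from U cuts the finish by one (this holds down to a finish of 18).
Need 19 − 18 = 1 second off U → U becomes 8 seconds, finish becomes 18.

1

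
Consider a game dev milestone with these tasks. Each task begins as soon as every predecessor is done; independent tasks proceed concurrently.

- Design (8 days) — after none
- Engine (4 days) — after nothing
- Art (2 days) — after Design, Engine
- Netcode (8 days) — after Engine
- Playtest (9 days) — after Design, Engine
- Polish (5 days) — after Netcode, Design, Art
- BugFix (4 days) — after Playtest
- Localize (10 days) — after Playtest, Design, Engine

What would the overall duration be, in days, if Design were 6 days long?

Baseline: Design→Playtest→Localize = 8+9+10 = 27 → 27 days.
Design is on the critical path; changing it to 6 makes that path 25 days.
The critical path is still Design→Playtest→Localize; finish is now 25 days.

25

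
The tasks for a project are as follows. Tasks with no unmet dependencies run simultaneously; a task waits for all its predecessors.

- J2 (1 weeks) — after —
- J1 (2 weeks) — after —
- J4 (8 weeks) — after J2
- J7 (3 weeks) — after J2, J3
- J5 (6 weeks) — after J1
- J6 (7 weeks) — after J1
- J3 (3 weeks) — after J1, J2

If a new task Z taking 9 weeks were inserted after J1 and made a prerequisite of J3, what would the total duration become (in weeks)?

17

Originally the project takes 9 weeks.
With Z inserted, J3 now waits for max(J1, J2, Z).
New critical path: J1→Z→J3→J7 = 2+9+3+3 = 17 ⇒ 17 weeks.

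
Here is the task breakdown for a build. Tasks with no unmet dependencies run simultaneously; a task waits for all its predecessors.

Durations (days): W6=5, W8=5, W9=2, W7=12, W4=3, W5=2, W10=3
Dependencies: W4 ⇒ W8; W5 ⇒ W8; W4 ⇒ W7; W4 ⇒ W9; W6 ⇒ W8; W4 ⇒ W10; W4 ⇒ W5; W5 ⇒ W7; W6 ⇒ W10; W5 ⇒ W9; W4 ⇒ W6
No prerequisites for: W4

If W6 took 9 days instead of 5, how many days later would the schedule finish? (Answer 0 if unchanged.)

The binding path is W4→W5→W7 = 3+2+12 = 17; finish at 17 days.
W6 has 4 days of float (longest path through it is 13).
That remains the longest chain; total 17 days.
Change in finish: 17 − 17 = +0 days.

0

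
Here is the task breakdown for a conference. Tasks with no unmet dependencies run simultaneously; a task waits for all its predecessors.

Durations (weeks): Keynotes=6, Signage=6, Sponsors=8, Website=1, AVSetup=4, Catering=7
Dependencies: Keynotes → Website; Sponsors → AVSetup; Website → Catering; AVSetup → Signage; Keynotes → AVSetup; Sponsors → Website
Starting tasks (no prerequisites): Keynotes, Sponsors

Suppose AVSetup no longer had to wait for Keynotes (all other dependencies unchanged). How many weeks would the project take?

18

With the dependency in place, Sponsors→AVSetup→Signage = 8+4+6 = 18 sets the finish at 18 weeks.
Dropping Keynotes→AVSetup doesn't change AVSetup's earliest start (8); another predecessor still binds.
The longest chain is now Sponsors→AVSetup→Signage = 8+4+6 = 18, so the project takes 18 weeks.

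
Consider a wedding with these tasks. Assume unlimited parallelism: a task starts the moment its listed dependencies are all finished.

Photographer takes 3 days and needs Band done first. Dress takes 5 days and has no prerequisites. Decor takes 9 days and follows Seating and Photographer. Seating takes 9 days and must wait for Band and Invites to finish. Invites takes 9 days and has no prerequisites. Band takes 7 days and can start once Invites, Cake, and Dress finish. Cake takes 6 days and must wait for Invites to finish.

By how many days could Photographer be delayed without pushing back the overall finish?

6

Critical path: Invites→Cake→Band→Seating→Decor = 9+6+7+9+9 = 40, so the finish is 40 days.
The longest chain containing Photographer totals 34 days.
So Photographer can slip 31 − 25 = 6 days.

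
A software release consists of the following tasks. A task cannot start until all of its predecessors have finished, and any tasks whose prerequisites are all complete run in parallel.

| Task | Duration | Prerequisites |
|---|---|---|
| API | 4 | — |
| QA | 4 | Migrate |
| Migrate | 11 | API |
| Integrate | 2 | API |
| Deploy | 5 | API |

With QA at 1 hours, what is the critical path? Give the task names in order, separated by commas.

Critical path before the change: API→Migrate→QA = 4+11+4 = 19 giving 19 hours.
QA is on the critical path; changing it to 1 makes that path 16 hours.
The critical path is still API→Migrate→QA; finish is now 16 hours.

API, Migrate, QA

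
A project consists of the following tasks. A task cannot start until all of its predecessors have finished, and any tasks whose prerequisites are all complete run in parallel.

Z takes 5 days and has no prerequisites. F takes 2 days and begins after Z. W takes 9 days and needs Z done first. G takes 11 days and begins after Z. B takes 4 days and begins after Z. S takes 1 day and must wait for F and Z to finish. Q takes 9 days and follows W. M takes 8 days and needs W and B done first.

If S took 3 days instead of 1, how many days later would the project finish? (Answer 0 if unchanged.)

0

As given, the longest chain is Z→W→Q = 5+9+9 = 23, so the finish is 23 days.
S has 15 days of float (longest path through it is 8).
That remains the longest chain; total 23 days.
Change in finish: 23 − 23 = +0 days.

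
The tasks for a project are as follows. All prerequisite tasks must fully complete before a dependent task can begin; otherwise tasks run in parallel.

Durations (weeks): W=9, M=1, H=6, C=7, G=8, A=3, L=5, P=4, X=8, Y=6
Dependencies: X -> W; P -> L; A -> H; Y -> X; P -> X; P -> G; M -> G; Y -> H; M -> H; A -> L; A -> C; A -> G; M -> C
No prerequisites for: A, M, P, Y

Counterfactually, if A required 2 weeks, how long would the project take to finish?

23

The binding path is Y→X→W = 6+8+9 = 23; finish at 23 weeks.
A is off the critical path — its longest chain is 11 weeks, giving 12 of slack.
The critical path is still Y→X→W; finish is now 23 weeks.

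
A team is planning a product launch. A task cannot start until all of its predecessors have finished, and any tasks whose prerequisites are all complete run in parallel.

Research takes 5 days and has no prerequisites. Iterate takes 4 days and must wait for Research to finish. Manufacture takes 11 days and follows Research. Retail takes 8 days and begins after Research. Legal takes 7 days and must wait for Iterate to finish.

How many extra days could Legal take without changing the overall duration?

0

Critical path: Research→Iterate→Legal = 5+4+7 = 16, so the finish is 16 days.
Longest path through Legal: 16 days (earliest finish 16, latest finish 16).
So Legal can slip 16 − 16 = 0 days.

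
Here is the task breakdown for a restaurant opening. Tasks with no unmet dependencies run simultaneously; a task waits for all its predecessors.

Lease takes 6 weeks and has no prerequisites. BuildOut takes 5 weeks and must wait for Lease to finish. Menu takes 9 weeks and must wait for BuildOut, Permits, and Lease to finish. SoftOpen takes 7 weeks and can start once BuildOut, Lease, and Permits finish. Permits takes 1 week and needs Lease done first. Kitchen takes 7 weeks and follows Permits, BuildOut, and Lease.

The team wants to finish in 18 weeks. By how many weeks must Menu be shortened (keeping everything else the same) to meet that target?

2

Current finish: 20 weeks; target: 18.
Menu is on every critical path, so each week cut from Menu cuts the finish by one (this holds down to a finish of 18).
Need 20 − 18 = 2 weeks off Menu → Menu becomes 7 weeks, finish becomes 18.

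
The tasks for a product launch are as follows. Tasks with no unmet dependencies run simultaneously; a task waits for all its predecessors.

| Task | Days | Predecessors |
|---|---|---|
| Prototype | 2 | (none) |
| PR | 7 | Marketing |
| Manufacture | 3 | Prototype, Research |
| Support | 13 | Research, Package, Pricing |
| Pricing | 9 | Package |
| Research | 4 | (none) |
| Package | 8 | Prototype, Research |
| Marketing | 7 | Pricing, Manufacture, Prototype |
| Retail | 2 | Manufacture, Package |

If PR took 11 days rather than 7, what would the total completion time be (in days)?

Baseline: Research→Package→Pricing→Marketing→PR = 4+8+9+7+7 = 35 → 35 days.
Since PR is critical, the +4 change carries straight to that chain (now 39 days).
That remains the longest chain; total 39 days.

39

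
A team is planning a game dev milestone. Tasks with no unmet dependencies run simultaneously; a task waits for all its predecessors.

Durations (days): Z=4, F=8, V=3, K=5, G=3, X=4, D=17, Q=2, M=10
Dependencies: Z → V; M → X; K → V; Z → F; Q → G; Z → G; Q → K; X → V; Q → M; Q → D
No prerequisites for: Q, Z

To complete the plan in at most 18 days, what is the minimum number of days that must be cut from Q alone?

Current finish: 19 days; target: 18.
Q is on every critical path, so each day cut from Q cuts the finish by one (this holds down to a finish of 18).
Need 19 − 18 = 1 day off Q → Q becomes 1 day, finish becomes 18.

1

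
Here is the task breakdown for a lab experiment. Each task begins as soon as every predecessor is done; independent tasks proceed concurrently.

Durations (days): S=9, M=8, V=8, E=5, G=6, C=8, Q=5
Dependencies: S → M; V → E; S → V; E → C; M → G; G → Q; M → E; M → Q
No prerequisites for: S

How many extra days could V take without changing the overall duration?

S→M→E→C = 9+8+5+8 = 30 sets the makespan at 30 days.
Longest path through V: 30 days (earliest finish 17, latest finish 17).
So V can slip 17 − 17 = 0 days.

0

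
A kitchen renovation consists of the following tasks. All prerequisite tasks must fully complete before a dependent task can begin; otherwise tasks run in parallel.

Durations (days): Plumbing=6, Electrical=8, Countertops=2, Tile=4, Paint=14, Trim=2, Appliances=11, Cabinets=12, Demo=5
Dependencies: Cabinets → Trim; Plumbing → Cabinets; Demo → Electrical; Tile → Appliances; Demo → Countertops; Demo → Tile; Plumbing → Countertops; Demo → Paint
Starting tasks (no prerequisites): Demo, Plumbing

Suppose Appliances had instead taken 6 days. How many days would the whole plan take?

Actual critical path: Demo→Tile→Appliances = 5+4+11 = 20 ⇒ 20 days.
Appliances lies on that path, so at 6 days the path becomes 15 days.
The binding chain switches to Plumbing→Cabinets→Trim = 6+12+2 = 20; finish 20 days.

20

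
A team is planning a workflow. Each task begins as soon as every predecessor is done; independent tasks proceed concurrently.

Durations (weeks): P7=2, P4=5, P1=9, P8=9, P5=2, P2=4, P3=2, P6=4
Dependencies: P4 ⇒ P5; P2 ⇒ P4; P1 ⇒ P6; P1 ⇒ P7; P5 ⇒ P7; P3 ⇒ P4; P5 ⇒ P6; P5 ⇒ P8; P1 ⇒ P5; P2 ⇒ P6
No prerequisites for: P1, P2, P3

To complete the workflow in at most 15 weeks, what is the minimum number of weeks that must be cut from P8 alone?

Current finish: 20 weeks; target: 15.
P8 is on every critical path, so each week cut from P8 cuts the finish by one (this holds down to a finish of 15).
Need 20 − 15 = 5 weeks off P8 → P8 becomes 4 weeks, finish becomes 15.

5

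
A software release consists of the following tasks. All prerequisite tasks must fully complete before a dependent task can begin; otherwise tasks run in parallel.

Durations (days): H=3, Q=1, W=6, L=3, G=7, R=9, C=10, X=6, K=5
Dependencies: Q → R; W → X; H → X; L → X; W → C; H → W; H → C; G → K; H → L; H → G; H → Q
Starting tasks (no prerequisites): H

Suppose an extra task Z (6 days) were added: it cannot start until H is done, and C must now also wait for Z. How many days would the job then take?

19

Originally the job takes 19 days.
With Z inserted, C now waits for max(H, W, Z).
New critical path: H→Z→C = 3+6+10 = 19 ⇒ 19 days.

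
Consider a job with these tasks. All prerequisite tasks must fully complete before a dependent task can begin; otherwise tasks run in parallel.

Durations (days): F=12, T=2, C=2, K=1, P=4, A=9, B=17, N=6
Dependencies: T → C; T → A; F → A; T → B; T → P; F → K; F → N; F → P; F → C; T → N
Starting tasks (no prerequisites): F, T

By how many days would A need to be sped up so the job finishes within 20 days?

1

Current finish: 21 days; target: 20.
A is on every critical path, so each day cut from A cuts the finish by one (this holds down to a finish of 19).
Need 21 − 20 = 1 day off A → A becomes 8 days, finish becomes 20.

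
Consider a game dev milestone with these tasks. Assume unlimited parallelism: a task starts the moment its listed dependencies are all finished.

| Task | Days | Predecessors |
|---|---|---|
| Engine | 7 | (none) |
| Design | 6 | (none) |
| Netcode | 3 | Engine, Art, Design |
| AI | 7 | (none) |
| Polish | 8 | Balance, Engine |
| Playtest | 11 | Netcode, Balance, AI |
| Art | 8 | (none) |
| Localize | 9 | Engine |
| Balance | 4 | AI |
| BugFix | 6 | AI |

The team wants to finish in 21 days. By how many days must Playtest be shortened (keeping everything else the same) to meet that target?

Current finish: 22 days; target: 21.
Playtest is on every critical path, so each day cut from Playtest cuts the finish by one (this holds down to a finish of 19).
Need 22 − 21 = 1 day off Playtest → Playtest becomes 10 days, finish becomes 21.

1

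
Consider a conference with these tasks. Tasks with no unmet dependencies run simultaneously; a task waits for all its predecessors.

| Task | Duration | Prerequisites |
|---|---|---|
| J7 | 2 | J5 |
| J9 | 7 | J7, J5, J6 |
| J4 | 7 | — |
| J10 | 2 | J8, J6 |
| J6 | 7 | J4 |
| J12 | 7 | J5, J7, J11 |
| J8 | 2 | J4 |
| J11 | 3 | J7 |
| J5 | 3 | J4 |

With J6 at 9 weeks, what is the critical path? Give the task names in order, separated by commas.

Baseline: J4→J5→J7→J11→J12 = 7+3+2+3+7 = 22 → 22 weeks.
J6 has 1 week of float (longest path through it is 21).
New critical path: J4→J6→J9 = 7+9+7 = 23 ⇒ 23 weeks.

J4, J6, J9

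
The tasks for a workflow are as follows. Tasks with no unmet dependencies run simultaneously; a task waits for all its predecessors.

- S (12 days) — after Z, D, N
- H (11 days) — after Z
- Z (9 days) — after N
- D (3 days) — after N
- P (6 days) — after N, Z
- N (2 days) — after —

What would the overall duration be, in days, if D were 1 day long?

23

The binding path is N→Z→S = 2+9+12 = 23; finish at 23 days.
D has 6 days of float (longest path through it is 17).
That remains the longest chain; total 23 days.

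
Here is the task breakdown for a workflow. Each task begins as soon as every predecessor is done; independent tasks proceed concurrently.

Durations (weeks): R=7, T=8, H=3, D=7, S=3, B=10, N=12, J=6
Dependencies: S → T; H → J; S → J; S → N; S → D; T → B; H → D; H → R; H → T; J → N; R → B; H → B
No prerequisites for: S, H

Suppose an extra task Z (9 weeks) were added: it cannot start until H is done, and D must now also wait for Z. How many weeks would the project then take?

Originally the project takes 21 weeks.
With Z inserted, D now waits for max(S, H, Z).
New critical path: S→J→N = 3+6+12 = 21 ⇒ 21 weeks.

21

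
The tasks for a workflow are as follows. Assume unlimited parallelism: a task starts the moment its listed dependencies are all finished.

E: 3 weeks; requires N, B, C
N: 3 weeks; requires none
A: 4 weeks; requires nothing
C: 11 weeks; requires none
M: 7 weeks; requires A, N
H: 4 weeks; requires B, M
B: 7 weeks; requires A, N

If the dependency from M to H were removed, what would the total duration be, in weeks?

15

With the dependency in place, A→M→H = 4+7+4 = 15 sets the finish at 15 weeks.
Dropping M→H doesn't change H's earliest start (11); another predecessor still binds.
The longest chain is now A→B→H = 4+7+4 = 15, so the schedule takes 15 weeks.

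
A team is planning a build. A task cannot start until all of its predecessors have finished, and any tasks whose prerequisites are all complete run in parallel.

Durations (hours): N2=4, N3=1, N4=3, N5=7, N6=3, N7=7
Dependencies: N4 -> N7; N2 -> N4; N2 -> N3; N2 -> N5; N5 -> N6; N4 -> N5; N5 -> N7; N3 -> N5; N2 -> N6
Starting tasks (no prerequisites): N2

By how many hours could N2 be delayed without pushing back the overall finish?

0

Critical path: N2→N4→N5→N7 = 4+3+7+7 = 21, so the finish is 21 hours.
N2 finishes as early as 4 and must finish by 4.
So N2 can slip 4 − 4 = 0 hours.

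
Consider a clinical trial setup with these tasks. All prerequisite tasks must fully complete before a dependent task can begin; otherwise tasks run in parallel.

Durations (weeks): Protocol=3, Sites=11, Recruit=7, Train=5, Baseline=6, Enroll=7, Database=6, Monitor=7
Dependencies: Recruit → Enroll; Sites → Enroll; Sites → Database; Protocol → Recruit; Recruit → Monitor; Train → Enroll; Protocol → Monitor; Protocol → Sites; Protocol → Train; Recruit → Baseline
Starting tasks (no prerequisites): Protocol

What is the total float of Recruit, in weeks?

4

Protocol→Sites→Enroll = 3+11+7 = 21 sets the makespan at 21 weeks.
The longest chain containing Recruit totals 17 weeks.
So Recruit can slip 14 − 10 = 4 weeks.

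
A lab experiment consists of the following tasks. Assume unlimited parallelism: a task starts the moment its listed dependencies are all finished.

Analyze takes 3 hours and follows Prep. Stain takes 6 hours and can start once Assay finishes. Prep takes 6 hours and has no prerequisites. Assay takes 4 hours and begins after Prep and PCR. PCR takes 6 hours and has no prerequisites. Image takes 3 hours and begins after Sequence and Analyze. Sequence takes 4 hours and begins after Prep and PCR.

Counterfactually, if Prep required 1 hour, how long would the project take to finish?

16

Baseline: Prep→Assay→Stain = 6+4+6 = 16 → 16 hours.
Prep is on the critical path; changing it to 1 makes that path 11 hours.
The binding chain switches to PCR→Assay→Stain = 6+4+6 = 16; finish 16 hours.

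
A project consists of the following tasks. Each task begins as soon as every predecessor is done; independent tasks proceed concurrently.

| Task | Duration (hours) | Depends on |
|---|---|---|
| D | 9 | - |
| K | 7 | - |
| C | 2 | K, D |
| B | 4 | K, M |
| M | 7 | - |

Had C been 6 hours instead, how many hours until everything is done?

15

Critical path before the change: D→C = 9+2 = 11 giving 11 hours.
C lies on that path, so at 6 hours the path becomes 15 hours.
No other chain overtakes it, so the finish is 15 hours.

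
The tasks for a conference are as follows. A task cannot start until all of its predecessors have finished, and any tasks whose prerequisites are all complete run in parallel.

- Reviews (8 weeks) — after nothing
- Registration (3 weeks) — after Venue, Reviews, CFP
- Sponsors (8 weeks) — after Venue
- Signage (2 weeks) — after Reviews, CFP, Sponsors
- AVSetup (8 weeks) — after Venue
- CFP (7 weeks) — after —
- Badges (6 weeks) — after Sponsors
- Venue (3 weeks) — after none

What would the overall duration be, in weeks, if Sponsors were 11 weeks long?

20

As given, the longest chain is Venue→Sponsors→Badges = 3+8+6 = 17, so the finish is 17 weeks.
Sponsors is on the critical path; changing it to 11 makes that path 20 weeks.
That remains the longest chain; total 20 weeks.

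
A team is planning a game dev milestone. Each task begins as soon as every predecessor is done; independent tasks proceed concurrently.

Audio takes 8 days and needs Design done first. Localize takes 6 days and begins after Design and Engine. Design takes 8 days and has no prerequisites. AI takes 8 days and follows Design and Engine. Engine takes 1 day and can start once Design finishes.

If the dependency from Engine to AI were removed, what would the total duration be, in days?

16

Original critical path: Design→Engine→AI = 8+1+8 = 17 ⇒ 17 days.
Without Engine→AI, AI's earliest start moves from 9 to 8.
After: Design→Audio = 8+8 = 16 → 16 days.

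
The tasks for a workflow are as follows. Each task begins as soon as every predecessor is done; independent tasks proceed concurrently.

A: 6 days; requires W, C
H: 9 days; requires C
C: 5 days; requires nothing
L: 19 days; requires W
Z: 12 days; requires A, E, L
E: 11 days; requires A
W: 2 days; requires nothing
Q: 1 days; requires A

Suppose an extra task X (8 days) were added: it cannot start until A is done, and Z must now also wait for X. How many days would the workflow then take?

34

Originally the workflow takes 34 days.
With X inserted, Z now waits for max(A, E, L, X).
New critical path: C→A→E→Z = 5+6+11+12 = 34 ⇒ 34 days.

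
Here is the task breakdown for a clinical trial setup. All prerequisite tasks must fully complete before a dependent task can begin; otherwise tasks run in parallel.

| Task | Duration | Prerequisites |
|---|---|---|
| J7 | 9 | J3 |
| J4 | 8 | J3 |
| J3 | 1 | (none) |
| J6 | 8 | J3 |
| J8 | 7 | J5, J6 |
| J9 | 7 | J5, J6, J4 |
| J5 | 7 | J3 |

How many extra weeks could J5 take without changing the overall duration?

1

The longest chain is J3→J4→J9 = 1+8+7 = 16; overall finish 16 weeks.
Longest path through J5: 15 weeks (earliest finish 8, latest finish 9).
Float = 16 − 15 = 1.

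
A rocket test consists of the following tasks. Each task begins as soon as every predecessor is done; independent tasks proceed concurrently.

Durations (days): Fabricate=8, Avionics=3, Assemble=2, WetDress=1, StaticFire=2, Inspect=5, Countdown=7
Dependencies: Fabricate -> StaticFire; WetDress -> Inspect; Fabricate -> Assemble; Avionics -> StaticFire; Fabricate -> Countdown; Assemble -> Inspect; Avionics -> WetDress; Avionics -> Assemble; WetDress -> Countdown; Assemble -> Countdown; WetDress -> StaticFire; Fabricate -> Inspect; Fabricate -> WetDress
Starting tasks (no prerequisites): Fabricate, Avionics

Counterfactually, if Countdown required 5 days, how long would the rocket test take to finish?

15

As given, the longest chain is Fabricate→Assemble→Countdown = 8+2+7 = 17, so the finish is 17 days.
Since Countdown is critical, the -2 change carries straight to that chain (now 15 days).
The binding chain switches to Fabricate→Assemble→Inspect = 8+2+5 = 15; finish 15 days.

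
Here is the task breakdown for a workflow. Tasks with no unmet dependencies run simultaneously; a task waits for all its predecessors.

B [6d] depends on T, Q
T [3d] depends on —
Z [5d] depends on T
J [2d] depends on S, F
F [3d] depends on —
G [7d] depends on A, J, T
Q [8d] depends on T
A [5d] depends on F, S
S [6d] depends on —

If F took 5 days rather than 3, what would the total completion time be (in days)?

Baseline: S→A→G = 6+5+7 = 18 → 18 days.
F has 3 days of float (longest path through it is 15).
No other chain overtakes it, so the finish is 18 days.

18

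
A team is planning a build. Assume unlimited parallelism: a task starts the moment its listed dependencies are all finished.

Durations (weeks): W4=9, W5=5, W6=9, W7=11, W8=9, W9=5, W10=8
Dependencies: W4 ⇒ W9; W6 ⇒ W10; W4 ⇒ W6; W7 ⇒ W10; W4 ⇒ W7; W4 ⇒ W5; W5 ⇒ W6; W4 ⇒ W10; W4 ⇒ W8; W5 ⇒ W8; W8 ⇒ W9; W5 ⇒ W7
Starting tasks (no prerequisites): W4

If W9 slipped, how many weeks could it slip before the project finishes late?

Critical path: W4→W5→W7→W10 = 9+5+11+8 = 33, so the finish is 33 weeks.
The longest chain containing W9 totals 28 weeks.
Float = 33 − 28 = 5.

5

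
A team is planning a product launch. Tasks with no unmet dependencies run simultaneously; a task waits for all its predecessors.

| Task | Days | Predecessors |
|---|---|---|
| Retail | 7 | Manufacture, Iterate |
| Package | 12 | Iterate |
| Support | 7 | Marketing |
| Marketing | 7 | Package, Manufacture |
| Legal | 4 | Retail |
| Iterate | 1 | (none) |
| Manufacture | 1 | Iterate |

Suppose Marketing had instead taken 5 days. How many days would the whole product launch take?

As given, the longest chain is Iterate→Package→Marketing→Support = 1+12+7+7 = 27, so the finish is 27 days.
Marketing is on the critical path; changing it to 5 makes that path 25 days.
The critical path is still Iterate→Package→Marketing→Support; finish is now 25 days.

25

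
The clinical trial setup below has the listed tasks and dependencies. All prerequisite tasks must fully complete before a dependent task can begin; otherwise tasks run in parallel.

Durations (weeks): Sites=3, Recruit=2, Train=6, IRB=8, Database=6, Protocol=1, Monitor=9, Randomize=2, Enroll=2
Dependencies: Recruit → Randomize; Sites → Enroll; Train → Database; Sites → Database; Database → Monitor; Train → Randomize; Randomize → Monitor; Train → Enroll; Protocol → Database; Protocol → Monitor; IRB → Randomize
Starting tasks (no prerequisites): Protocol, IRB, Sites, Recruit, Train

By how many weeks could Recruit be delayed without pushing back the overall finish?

Critical path: Train→Database→Monitor = 6+6+9 = 21, so the finish is 21 weeks.
Longest path through Recruit: 13 weeks (earliest finish 2, latest finish 10).
Slack of Recruit = 8 − 0 = 8 weeks.

8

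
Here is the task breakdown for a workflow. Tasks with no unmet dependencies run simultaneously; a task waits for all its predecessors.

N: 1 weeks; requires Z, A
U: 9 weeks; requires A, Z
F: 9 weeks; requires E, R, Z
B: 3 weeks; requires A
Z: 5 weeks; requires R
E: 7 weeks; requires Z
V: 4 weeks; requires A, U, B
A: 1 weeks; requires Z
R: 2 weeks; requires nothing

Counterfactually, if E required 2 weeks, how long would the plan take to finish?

Critical path before the change: R→Z→E→F = 2+5+7+9 = 23 giving 23 weeks.
E is on the critical path; changing it to 2 makes that path 18 weeks.
The binding chain switches to R→Z→A→U→V = 2+5+1+9+4 = 21; finish 21 weeks.

21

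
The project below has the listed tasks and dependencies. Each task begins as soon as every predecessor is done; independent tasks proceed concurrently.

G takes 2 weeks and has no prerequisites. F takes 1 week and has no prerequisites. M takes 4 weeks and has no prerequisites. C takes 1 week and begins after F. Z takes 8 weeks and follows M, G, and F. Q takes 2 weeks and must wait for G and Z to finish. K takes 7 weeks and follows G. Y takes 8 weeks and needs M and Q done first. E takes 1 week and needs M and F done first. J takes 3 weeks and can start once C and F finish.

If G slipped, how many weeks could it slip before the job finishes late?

2

The longest chain is M→Z→Q→Y = 4+8+2+8 = 22; overall finish 22 weeks.
The longest chain containing G totals 20 weeks.
Float = 22 − 20 = 2.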